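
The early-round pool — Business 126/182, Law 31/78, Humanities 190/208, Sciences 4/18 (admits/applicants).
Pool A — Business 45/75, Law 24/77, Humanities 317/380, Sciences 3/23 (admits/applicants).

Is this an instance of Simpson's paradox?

No

Business: the early-round pool 126/182 = 69.2%, Pool A 45/75 = 60.0% → the early-round pool
Law: the early-round pool 31/78 = 39.7%, Pool A 24/77 = 31.2% → the early-round pool
Humanities: the early-round pool 190/208 = 91.3%, Pool A 317/380 = 83.4% → the early-round pool
Sciences: the early-round pool 4/18 = 22.2%, Pool A 3/23 = 13.0% → the early-round pool
Overall: the early-round pool 351/486 = 72.2%, Pool A 389/555 = 70.1% → the early-round pool
The early-round pool wins overall and in every department group — no reversal.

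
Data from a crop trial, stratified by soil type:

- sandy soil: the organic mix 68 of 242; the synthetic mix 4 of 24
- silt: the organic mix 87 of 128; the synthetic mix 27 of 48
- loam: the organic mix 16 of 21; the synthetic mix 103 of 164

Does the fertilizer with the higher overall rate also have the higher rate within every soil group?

Sandy soil: the organic mix 68/242 = 28.1%, the synthetic mix 4/24 = 16.7% → the organic mix
Silt: the organic mix 87/128 = 68.0%, the synthetic mix 27/48 = 56.2% → the organic mix
Loam: the organic mix 16/21 = 76.2%, the synthetic mix 103/164 = 62.8% → the organic mix
Overall: the organic mix 171/391 = 43.7%, the synthetic mix 134/236 = 56.8% → the synthetic mix
The organic mix wins each soil group but the synthetic mix wins overall — the comparison reverses. The organic mix's plots skew toward sandy soil, which has a lower base rate.

No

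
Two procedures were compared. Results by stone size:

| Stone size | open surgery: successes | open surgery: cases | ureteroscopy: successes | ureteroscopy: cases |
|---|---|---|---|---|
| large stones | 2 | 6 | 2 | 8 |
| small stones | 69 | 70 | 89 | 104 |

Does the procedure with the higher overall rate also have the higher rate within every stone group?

Large stones: open surgery 2/6 = 33.3%, ureteroscopy 2/8 = 25.0% → open surgery
Small stones: open surgery 69/70 = 98.6%, ureteroscopy 89/104 = 85.6% → open surgery
Overall: open surgery 71/76 = 93.4%, ureteroscopy 91/112 = 81.2% → open surgery
Open surgery wins overall and in every stone group — no reversal.

Yes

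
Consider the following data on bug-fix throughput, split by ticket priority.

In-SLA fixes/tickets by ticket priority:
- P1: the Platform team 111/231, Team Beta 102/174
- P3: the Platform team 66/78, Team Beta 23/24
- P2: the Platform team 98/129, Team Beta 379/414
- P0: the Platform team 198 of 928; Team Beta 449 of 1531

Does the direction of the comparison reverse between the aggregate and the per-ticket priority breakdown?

No

P1: the Platform team 111/231 = 48.1%, Team Beta 102/174 = 58.6% → Team Beta
P3: the Platform team 66/78 = 84.6%, Team Beta 23/24 = 95.8% → Team Beta
P2: the Platform team 98/129 = 76.0%, Team Beta 379/414 = 91.5% → Team Beta
P0: the Platform team 198/928 = 21.3%, Team Beta 449/1531 = 29.3% → Team Beta
Overall: the Platform team 473/1366 = 34.6%, Team Beta 953/2143 = 44.5% → Team Beta
Team Beta wins overall and in every ticket group — no reversal.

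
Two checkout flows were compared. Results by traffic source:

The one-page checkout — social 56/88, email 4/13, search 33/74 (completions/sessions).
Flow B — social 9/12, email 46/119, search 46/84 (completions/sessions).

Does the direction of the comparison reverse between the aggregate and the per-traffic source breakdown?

Yes

Social: the one-page checkout 56/88 = 63.6%, Flow B 9/12 = 75.0% → Flow B
Email: the one-page checkout 4/13 = 30.8%, Flow B 46/119 = 38.7% → Flow B
Search: the one-page checkout 33/74 = 44.6%, Flow B 46/84 = 54.8% → Flow B
Overall: the one-page checkout 93/175 = 53.1%, Flow B 101/215 = 47.0% → the one-page checkout
Flow B wins each traffic group but the one-page checkout wins overall — the comparison reverses. Flow B's sessions skew toward email, which has a lower base rate.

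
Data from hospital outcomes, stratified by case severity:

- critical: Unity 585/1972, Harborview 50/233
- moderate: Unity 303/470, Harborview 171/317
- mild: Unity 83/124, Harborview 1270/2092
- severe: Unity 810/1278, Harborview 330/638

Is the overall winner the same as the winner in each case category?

No

Critical: Unity 585/1972 = 29.7%, Harborview 50/233 = 21.5% → Unity
Moderate: Unity 303/470 = 64.5%, Harborview 171/317 = 53.9% → Unity
Mild: Unity 83/124 = 66.9%, Harborview 1270/2092 = 60.7% → Unity
Severe: Unity 810/1278 = 63.4%, Harborview 330/638 = 51.7% → Unity
Overall: Unity 1781/3844 = 46.3%, Harborview 1821/3280 = 55.5% → Harborview
Unity wins each case group but Harborview wins overall — the comparison reverses. Unity's patients skew toward critical, which has a lower base rate.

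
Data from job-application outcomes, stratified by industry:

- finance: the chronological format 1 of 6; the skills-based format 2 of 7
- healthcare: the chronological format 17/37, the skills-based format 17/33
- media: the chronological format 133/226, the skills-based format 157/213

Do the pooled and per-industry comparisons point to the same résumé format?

Yes

Finance: the chronological format 1/6 = 16.7%, the skills-based format 2/7 = 28.6% → the skills-based format
Healthcare: the chronological format 17/37 = 45.9%, the skills-based format 17/33 = 51.5% → the skills-based format
Media: the chronological format 133/226 = 58.8%, the skills-based format 157/213 = 73.7% → the skills-based format
Overall: the chronological format 151/269 = 56.1%, the skills-based format 176/253 = 69.6% → the skills-based format
The skills-based format wins overall and in every industry group — no reversal.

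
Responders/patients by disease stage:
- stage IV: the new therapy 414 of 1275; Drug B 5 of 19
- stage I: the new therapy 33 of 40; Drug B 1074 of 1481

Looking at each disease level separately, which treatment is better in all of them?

the new therapy

Stage IV: the new therapy 414/1275 = 32.5%, Drug B 5/19 = 26.3% → the new therapy
Stage I: the new therapy 33/40 = 82.5%, Drug B 1074/1481 = 72.5% → the new therapy
The new therapy has the higher rate in both groups.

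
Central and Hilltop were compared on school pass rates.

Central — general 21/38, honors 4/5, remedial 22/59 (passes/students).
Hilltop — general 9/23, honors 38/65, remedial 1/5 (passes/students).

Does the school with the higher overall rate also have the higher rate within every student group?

No

General: Central 21/38 = 55.3%, Hilltop 9/23 = 39.1% → Central
Honors: Central 4/5 = 80.0%, Hilltop 38/65 = 58.5% → Central
Remedial: Central 22/59 = 37.3%, Hilltop 1/5 = 20.0% → Central
Overall: Central 47/102 = 46.1%, Hilltop 48/93 = 51.6% → Hilltop
Central wins each student group but Hilltop wins overall — the comparison reverses. Central's students skew toward remedial, which has a lower base rate.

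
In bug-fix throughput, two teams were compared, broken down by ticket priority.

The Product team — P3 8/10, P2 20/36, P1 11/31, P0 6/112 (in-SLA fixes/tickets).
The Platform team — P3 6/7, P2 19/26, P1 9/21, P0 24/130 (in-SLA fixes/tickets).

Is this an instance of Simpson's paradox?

No

P3: the Product team 8/10 = 80.0%, the Platform team 6/7 = 85.7% → the Platform team
P2: the Product team 20/36 = 55.6%, the Platform team 19/26 = 73.1% → the Platform team
P1: the Product team 11/31 = 35.5%, the Platform team 9/21 = 42.9% → the Platform team
P0: the Product team 6/112 = 5.4%, the Platform team 24/130 = 18.5% → the Platform team
Overall: the Product team 45/189 = 23.8%, the Platform team 58/184 = 31.5% → the Platform team
The Platform team wins overall and in every ticket group — no reversal.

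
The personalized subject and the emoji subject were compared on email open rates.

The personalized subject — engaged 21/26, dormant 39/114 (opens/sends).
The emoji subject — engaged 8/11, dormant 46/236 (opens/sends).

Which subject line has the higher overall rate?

the personalized subject

Engaged: the personalized subject 21/26 = 80.8%, the emoji subject 8/11 = 72.7% → the personalized subject
Dormant: the personalized subject 39/114 = 34.2%, the emoji subject 46/236 = 19.5% → the personalized subject
Overall: the personalized subject 60/140 = 42.9%, the emoji subject 54/247 = 21.9% → the personalized subject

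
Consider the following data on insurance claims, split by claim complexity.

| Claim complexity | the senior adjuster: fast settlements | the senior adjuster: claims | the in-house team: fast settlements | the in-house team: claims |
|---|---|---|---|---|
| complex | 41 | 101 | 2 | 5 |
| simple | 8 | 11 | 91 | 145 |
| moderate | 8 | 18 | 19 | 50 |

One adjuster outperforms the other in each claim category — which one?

Complex: the senior adjuster 41/101 = 40.6%, the in-house team 2/5 = 40.0% → the senior adjuster
Simple: the senior adjuster 8/11 = 72.7%, the in-house team 91/145 = 62.8% → the senior adjuster
Moderate: the senior adjuster 8/18 = 44.4%, the in-house team 19/50 = 38.0% → the senior adjuster
The senior adjuster has the higher rate in all 3 groups.

the senior adjuster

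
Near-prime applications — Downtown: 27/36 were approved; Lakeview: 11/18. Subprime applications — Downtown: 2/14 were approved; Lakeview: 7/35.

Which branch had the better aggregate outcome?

Downtown

Near-prime: Downtown 27/36 = 75.0%, Lakeview 11/18 = 61.1% → Downtown
Subprime: Downtown 2/14 = 14.3%, Lakeview 7/35 = 20.0% → Lakeview
Overall: Downtown 29/50 = 58.0%, Lakeview 18/53 = 34.0% → Downtown
(Neither sweeps every credit group, but Downtown has the higher pooled rate.)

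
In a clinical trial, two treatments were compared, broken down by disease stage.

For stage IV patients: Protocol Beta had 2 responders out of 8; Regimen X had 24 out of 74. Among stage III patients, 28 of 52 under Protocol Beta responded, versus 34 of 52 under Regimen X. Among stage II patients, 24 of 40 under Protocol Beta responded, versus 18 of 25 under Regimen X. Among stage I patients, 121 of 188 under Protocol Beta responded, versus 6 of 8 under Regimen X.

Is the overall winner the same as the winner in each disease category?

Stage IV: Protocol Beta 2/8 = 25.0%, Regimen X 24/74 = 32.4% → Regimen X
Stage III: Protocol Beta 28/52 = 53.8%, Regimen X 34/52 = 65.4% → Regimen X
Stage II: Protocol Beta 24/40 = 60.0%, Regimen X 18/25 = 72.0% → Regimen X
Stage I: Protocol Beta 121/188 = 64.4%, Regimen X 6/8 = 75.0% → Regimen X
Overall: Protocol Beta 175/288 = 60.8%, Regimen X 82/159 = 51.6% → Protocol Beta
Regimen X wins each disease group but Protocol Beta wins overall — the comparison reverses. Regimen X's patients skew toward stage IV, which has a lower base rate.

No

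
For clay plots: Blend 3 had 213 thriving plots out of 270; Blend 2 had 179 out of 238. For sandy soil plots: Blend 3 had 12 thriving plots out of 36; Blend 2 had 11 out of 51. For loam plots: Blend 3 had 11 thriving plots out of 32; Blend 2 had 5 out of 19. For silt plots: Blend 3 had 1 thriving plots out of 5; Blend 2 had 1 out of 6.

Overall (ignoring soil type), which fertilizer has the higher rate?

Clay: Blend 3 213/270 = 78.9%, Blend 2 179/238 = 75.2% → Blend 3
Sandy soil: Blend 3 12/36 = 33.3%, Blend 2 11/51 = 21.6% → Blend 3
Loam: Blend 3 11/32 = 34.4%, Blend 2 5/19 = 26.3% → Blend 3
Silt: Blend 3 1/5 = 20.0%, Blend 2 1/6 = 16.7% → Blend 3
Overall: Blend 3 237/343 = 69.1%, Blend 2 196/314 = 62.4% → Blend 3

Blend 3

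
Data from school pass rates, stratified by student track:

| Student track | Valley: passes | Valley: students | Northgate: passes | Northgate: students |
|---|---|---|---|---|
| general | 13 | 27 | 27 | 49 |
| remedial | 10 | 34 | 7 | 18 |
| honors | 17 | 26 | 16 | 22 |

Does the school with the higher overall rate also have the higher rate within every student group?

General: Valley 13/27 = 48.1%, Northgate 27/49 = 55.1% → Northgate
Remedial: Valley 10/34 = 29.4%, Northgate 7/18 = 38.9% → Northgate
Honors: Valley 17/26 = 65.4%, Northgate 16/22 = 72.7% → Northgate
Overall: Valley 40/87 = 46.0%, Northgate 50/89 = 56.2% → Northgate
Northgate wins overall and in every student group — no reversal.

Yes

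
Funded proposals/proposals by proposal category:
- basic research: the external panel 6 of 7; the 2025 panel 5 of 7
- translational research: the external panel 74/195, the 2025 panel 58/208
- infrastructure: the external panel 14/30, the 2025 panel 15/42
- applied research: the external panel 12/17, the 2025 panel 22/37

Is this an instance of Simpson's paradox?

Basic research: the external panel 6/7 = 85.7%, the 2025 panel 5/7 = 71.4% → the external panel
Translational research: the external panel 74/195 = 37.9%, the 2025 panel 58/208 = 27.9% → the external panel
Infrastructure: the external panel 14/30 = 46.7%, the 2025 panel 15/42 = 35.7% → the external panel
Applied research: the external panel 12/17 = 70.6%, the 2025 panel 22/37 = 59.5% → the external panel
Overall: the external panel 106/249 = 42.6%, the 2025 panel 100/294 = 34.0% → the external panel
The external panel wins overall and in every proposal group — no reversal.

No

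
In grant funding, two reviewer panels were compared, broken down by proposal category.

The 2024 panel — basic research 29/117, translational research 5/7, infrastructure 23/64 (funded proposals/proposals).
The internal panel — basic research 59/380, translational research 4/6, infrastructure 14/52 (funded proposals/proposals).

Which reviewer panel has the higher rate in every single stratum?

Basic research: the 2024 panel 29/117 = 24.8%, the internal panel 59/380 = 15.5% → the 2024 panel
Translational research: the 2024 panel 5/7 = 71.4%, the internal panel 4/6 = 66.7% → the 2024 panel
Infrastructure: the 2024 panel 23/64 = 35.9%, the internal panel 14/52 = 26.9% → the 2024 panel
The 2024 panel has the higher rate in all 3 groups.

the 2024 panel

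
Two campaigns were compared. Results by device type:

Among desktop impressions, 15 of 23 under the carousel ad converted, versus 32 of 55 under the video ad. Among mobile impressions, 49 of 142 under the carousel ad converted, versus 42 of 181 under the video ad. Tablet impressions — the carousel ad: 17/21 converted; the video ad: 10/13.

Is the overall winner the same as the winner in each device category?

Yes

Desktop: the carousel ad 15/23 = 65.2%, the video ad 32/55 = 58.2% → the carousel ad
Mobile: the carousel ad 49/142 = 34.5%, the video ad 42/181 = 23.2% → the carousel ad
Tablet: the carousel ad 17/21 = 81.0%, the video ad 10/13 = 76.9% → the carousel ad
Overall: the carousel ad 81/186 = 43.5%, the video ad 84/249 = 33.7% → the carousel ad
The carousel ad wins overall and in every device group — no reversal.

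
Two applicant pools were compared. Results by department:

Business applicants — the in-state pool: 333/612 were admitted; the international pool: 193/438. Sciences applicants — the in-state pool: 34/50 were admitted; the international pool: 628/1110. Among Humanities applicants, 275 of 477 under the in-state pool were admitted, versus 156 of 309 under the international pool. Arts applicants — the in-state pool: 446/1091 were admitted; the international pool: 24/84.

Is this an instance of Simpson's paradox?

Yes

Business: the in-state pool 333/612 = 54.4%, the international pool 193/438 = 44.1% → the in-state pool
Sciences: the in-state pool 34/50 = 68.0%, the international pool 628/1110 = 56.6% → the in-state pool
Humanities: the in-state pool 275/477 = 57.7%, the international pool 156/309 = 50.5% → the in-state pool
Arts: the in-state pool 446/1091 = 40.9%, the international pool 24/84 = 28.6% → the in-state pool
Overall: the in-state pool 1088/2230 = 48.8%, the international pool 1001/1941 = 51.6% → the international pool
The in-state pool wins each department group but the international pool wins overall — the comparison reverses. The in-state pool's applicants skew toward Arts, which has a lower base rate.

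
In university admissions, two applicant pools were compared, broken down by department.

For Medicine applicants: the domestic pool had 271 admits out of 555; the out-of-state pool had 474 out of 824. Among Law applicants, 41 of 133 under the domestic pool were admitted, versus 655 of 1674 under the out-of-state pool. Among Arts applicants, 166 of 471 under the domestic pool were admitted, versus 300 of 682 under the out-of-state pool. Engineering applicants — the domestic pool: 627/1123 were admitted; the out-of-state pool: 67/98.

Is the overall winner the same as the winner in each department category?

Medicine: the domestic pool 271/555 = 48.8%, the out-of-state pool 474/824 = 57.5% → the out-of-state pool
Law: the domestic pool 41/133 = 30.8%, the out-of-state pool 655/1674 = 39.1% → the out-of-state pool
Arts: the domestic pool 166/471 = 35.2%, the out-of-state pool 300/682 = 44.0% → the out-of-state pool
Engineering: the domestic pool 627/1123 = 55.8%, the out-of-state pool 67/98 = 68.4% → the out-of-state pool
Overall: the domestic pool 1105/2282 = 48.4%, the out-of-state pool 1496/3278 = 45.6% → the domestic pool
The out-of-state pool wins each department group but the domestic pool wins overall — the comparison reverses. The out-of-state pool's applicants skew toward Law, which has a lower base rate.

No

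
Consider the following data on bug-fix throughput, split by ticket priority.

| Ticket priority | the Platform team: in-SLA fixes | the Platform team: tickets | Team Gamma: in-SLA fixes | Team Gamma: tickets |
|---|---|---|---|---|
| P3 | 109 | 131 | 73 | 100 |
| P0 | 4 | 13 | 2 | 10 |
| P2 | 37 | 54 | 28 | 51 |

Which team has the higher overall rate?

the Platform team

P3: the Platform team 109/131 = 83.2%, Team Gamma 73/100 = 73.0% → the Platform team
P0: the Platform team 4/13 = 30.8%, Team Gamma 2/10 = 20.0% → the Platform team
P2: the Platform team 37/54 = 68.5%, Team Gamma 28/51 = 54.9% → the Platform team
Overall: the Platform team 150/198 = 75.8%, Team Gamma 103/161 = 64.0% → the Platform team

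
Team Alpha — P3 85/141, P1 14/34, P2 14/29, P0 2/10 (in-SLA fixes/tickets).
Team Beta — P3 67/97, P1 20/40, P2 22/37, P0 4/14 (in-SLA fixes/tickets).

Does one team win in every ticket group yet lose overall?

P3: Team Alpha 85/141 = 60.3%, Team Beta 67/97 = 69.1% → Team Beta
P1: Team Alpha 14/34 = 41.2%, Team Beta 20/40 = 50.0% → Team Beta
P2: Team Alpha 14/29 = 48.3%, Team Beta 22/37 = 59.5% → Team Beta
P0: Team Alpha 2/10 = 20.0%, Team Beta 4/14 = 28.6% → Team Beta
Overall: Team Alpha 115/214 = 53.7%, Team Beta 113/188 = 60.1% → Team Beta
Team Beta wins overall and in every ticket group — no reversal.

No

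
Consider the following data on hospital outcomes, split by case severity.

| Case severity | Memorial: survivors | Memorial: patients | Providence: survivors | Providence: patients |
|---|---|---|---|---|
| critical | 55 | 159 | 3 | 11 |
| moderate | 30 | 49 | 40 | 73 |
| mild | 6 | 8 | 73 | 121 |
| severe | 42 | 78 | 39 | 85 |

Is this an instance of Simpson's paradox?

Critical: Memorial 55/159 = 34.6%, Providence 3/11 = 27.3% → Memorial
Moderate: Memorial 30/49 = 61.2%, Providence 40/73 = 54.8% → Memorial
Mild: Memorial 6/8 = 75.0%, Providence 73/121 = 60.3% → Memorial
Severe: Memorial 42/78 = 53.8%, Providence 39/85 = 45.9% → Memorial
Overall: Memorial 133/294 = 45.2%, Providence 155/290 = 53.4% → Providence
Memorial wins each case group but Providence wins overall — the comparison reverses. Memorial's patients skew toward critical, which has a lower base rate.

Yes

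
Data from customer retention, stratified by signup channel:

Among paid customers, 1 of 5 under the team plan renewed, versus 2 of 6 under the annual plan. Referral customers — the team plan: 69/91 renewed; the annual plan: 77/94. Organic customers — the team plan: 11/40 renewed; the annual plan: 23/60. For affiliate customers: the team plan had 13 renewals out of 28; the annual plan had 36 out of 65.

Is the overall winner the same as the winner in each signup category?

Yes

Paid: the team plan 1/5 = 20.0%, the annual plan 2/6 = 33.3% → the annual plan
Referral: the team plan 69/91 = 75.8%, the annual plan 77/94 = 81.9% → the annual plan
Organic: the team plan 11/40 = 27.5%, the annual plan 23/60 = 38.3% → the annual plan
Affiliate: the team plan 13/28 = 46.4%, the annual plan 36/65 = 55.4% → the annual plan
Overall: the team plan 94/164 = 57.3%, the annual plan 138/225 = 61.3% → the annual plan
The annual plan wins overall and in every signup group — no reversal.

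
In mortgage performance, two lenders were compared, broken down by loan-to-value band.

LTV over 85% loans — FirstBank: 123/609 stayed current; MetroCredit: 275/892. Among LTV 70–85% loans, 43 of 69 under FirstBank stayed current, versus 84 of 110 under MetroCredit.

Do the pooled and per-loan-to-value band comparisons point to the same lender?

LTV over 85%: FirstBank 123/609 = 20.2%, MetroCredit 275/892 = 30.8% → MetroCredit
LTV 70–85%: FirstBank 43/69 = 62.3%, MetroCredit 84/110 = 76.4% → MetroCredit
Overall: FirstBank 166/678 = 24.5%, MetroCredit 359/1002 = 35.8% → MetroCredit
MetroCredit wins overall and in every loan-to-value group — no reversal.

Yes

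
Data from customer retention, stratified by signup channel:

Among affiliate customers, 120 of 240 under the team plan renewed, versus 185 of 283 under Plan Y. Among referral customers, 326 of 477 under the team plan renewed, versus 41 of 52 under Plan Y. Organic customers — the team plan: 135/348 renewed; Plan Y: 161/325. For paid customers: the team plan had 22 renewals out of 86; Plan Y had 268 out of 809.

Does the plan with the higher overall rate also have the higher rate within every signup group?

No

Affiliate: the team plan 120/240 = 50.0%, Plan Y 185/283 = 65.4% → Plan Y
Referral: the team plan 326/477 = 68.3%, Plan Y 41/52 = 78.8% → Plan Y
Organic: the team plan 135/348 = 38.8%, Plan Y 161/325 = 49.5% → Plan Y
Paid: the team plan 22/86 = 25.6%, Plan Y 268/809 = 33.1% → Plan Y
Overall: the team plan 603/1151 = 52.4%, Plan Y 655/1469 = 44.6% → the team plan
Plan Y wins each signup group but the team plan wins overall — the comparison reverses. Plan Y's customers skew toward paid, which has a lower base rate.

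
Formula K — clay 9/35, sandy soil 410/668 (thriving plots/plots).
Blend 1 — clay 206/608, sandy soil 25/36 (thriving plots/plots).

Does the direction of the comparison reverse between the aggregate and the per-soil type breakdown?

Clay: Formula K 9/35 = 25.7%, Blend 1 206/608 = 33.9% → Blend 1
Sandy soil: Formula K 410/668 = 61.4%, Blend 1 25/36 = 69.4% → Blend 1
Overall: Formula K 419/703 = 59.6%, Blend 1 231/644 = 35.9% → Formula K
Blend 1 wins each soil group but Formula K wins overall — the comparison reverses. Blend 1's plots skew toward clay, which has a lower base rate.

Yes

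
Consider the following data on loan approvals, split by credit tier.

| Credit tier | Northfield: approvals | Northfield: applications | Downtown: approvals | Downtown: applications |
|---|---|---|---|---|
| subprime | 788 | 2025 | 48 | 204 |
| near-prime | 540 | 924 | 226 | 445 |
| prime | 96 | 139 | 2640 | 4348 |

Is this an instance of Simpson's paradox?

Yes

Subprime: Northfield 788/2025 = 38.9%, Downtown 48/204 = 23.5% → Northfield
Near-prime: Northfield 540/924 = 58.4%, Downtown 226/445 = 50.8% → Northfield
Prime: Northfield 96/139 = 69.1%, Downtown 2640/4348 = 60.7% → Northfield
Overall: Northfield 1424/3088 = 46.1%, Downtown 2914/4997 = 58.3% → Downtown
Northfield wins each credit group but Downtown wins overall — the comparison reverses. Northfield's applications skew toward subprime, which has a lower base rate.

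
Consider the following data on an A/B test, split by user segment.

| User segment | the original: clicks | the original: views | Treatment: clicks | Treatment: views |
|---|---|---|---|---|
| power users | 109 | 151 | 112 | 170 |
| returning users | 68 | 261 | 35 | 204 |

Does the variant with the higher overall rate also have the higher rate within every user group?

Yes

Power users: the original 109/151 = 72.2%, Treatment 112/170 = 65.9% → the original
Returning users: the original 68/261 = 26.1%, Treatment 35/204 = 17.2% → the original
Overall: the original 177/412 = 43.0%, Treatment 147/374 = 39.3% → the original
The original wins overall and in every user group — no reversal.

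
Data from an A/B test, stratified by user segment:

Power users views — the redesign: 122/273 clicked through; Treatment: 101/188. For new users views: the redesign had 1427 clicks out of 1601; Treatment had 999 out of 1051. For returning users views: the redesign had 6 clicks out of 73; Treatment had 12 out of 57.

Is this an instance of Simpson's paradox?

No

Power users: the redesign 122/273 = 44.7%, Treatment 101/188 = 53.7% → Treatment
New users: the redesign 1427/1601 = 89.1%, Treatment 999/1051 = 95.1% → Treatment
Returning users: the redesign 6/73 = 8.2%, Treatment 12/57 = 21.1% → Treatment
Overall: the redesign 1555/1947 = 79.9%, Treatment 1112/1296 = 85.8% → Treatment
Treatment wins overall and in every user group — no reversal.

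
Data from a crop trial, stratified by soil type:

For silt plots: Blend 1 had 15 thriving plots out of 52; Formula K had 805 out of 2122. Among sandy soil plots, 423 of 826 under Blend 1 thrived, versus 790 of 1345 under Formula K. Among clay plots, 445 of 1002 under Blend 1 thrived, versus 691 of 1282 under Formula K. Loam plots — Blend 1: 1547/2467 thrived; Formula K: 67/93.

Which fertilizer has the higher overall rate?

Blend 1

Silt: Blend 1 15/52 = 28.8%, Formula K 805/2122 = 37.9% → Formula K
Sandy soil: Blend 1 423/826 = 51.2%, Formula K 790/1345 = 58.7% → Formula K
Clay: Blend 1 445/1002 = 44.4%, Formula K 691/1282 = 53.9% → Formula K
Loam: Blend 1 1547/2467 = 62.7%, Formula K 67/93 = 72.0% → Formula K
Overall: Blend 1 2430/4347 = 55.9%, Formula K 2353/4842 = 48.6% → Blend 1
(Formula K wins every soil group but Blend 1 wins overall — Formula K's plots skew toward the low-rate silt group.)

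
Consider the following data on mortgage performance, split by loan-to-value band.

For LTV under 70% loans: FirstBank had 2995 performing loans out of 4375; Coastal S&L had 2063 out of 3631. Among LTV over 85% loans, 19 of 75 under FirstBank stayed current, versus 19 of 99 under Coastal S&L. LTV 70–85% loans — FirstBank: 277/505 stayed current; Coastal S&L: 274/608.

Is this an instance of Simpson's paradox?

LTV under 70%: FirstBank 2995/4375 = 68.5%, Coastal S&L 2063/3631 = 56.8% → FirstBank
LTV over 85%: FirstBank 19/75 = 25.3%, Coastal S&L 19/99 = 19.2% → FirstBank
LTV 70–85%: FirstBank 277/505 = 54.9%, Coastal S&L 274/608 = 45.1% → FirstBank
Overall: FirstBank 3291/4955 = 66.4%, Coastal S&L 2356/4338 = 54.3% → FirstBank
FirstBank wins overall and in every loan-to-value group — no reversal.

No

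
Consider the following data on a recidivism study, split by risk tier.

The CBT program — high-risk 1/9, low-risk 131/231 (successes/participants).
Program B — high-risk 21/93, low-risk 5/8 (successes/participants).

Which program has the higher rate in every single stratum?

High-risk: the CBT program 1/9 = 11.1%, Program B 21/93 = 22.6% → Program B
Low-risk: the CBT program 131/231 = 56.7%, Program B 5/8 = 62.5% → Program B
Program B has the higher rate in both groups.

Program B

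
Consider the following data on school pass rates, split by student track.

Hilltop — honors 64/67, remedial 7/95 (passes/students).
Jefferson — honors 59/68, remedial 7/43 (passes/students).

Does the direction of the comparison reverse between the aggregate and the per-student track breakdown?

No

Honors: Hilltop 64/67 = 95.5%, Jefferson 59/68 = 86.8% → Hilltop
Remedial: Hilltop 7/95 = 7.4%, Jefferson 7/43 = 16.3% → Jefferson
Overall: Hilltop 71/162 = 43.8%, Jefferson 66/111 = 59.5% → Jefferson
Neither sweeps: Hilltop wins 1 of 2 groups, Jefferson wins 1. Jefferson wins overall but not every group — no Simpson reversal.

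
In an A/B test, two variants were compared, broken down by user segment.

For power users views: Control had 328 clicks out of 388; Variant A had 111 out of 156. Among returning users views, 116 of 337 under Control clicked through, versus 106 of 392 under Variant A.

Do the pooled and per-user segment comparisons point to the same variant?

Yes

Power users: Control 328/388 = 84.5%, Variant A 111/156 = 71.2% → Control
Returning users: Control 116/337 = 34.4%, Variant A 106/392 = 27.0% → Control
Overall: Control 444/725 = 61.2%, Variant A 217/548 = 39.6% → Control
Control wins overall and in every user group — no reversal.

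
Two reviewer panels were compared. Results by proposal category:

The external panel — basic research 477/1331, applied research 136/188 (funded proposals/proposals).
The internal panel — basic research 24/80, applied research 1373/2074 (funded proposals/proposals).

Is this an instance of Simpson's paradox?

Yes

Basic research: the external panel 477/1331 = 35.8%, the internal panel 24/80 = 30.0% → the external panel
Applied research: the external panel 136/188 = 72.3%, the internal panel 1373/2074 = 66.2% → the external panel
Overall: the external panel 613/1519 = 40.4%, the internal panel 1397/2154 = 64.9% → the internal panel
The external panel wins each proposal group but the internal panel wins overall — the comparison reverses. The external panel's proposals skew toward basic research, which has a lower base rate.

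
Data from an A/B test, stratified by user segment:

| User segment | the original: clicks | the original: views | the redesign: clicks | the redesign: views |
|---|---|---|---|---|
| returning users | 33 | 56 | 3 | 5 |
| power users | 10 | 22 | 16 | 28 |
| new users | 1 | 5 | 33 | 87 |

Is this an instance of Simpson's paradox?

Yes

Returning users: the original 33/56 = 58.9%, the redesign 3/5 = 60.0% → the redesign
Power users: the original 10/22 = 45.5%, the redesign 16/28 = 57.1% → the redesign
New users: the original 1/5 = 20.0%, the redesign 33/87 = 37.9% → the redesign
Overall: the original 44/83 = 53.0%, the redesign 52/120 = 43.3% → the original
The redesign wins each user group but the original wins overall — the comparison reverses. The redesign's views skew toward new users, which has a lower base rate.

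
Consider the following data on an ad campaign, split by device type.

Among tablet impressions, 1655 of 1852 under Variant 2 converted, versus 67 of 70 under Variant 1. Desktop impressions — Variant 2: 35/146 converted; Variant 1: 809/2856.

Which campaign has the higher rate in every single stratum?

Tablet: Variant 2 1655/1852 = 89.4%, Variant 1 67/70 = 95.7% → Variant 1
Desktop: Variant 2 35/146 = 24.0%, Variant 1 809/2856 = 28.3% → Variant 1
Variant 1 has the higher rate in both groups.

Variant 1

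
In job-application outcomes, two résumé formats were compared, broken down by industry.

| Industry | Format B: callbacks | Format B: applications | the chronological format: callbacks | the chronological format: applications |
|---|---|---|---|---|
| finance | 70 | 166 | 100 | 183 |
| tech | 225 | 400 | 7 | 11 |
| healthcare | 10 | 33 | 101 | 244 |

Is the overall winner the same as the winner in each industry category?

Finance: Format B 70/166 = 42.2%, the chronological format 100/183 = 54.6% → the chronological format
Tech: Format B 225/400 = 56.2%, the chronological format 7/11 = 63.6% → the chronological format
Healthcare: Format B 10/33 = 30.3%, the chronological format 101/244 = 41.4% → the chronological format
Overall: Format B 305/599 = 50.9%, the chronological format 208/438 = 47.5% → Format B
The chronological format wins each industry group but Format B wins overall — the comparison reverses. The chronological format's applications skew toward healthcare, which has a lower base rate.

No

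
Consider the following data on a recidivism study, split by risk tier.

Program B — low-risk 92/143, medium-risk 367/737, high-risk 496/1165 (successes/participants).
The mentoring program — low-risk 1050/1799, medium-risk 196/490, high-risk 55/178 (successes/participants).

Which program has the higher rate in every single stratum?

Program B

Low-risk: Program B 92/143 = 64.3%, the mentoring program 1050/1799 = 58.4% → Program B
Medium-risk: Program B 367/737 = 49.8%, the mentoring program 196/490 = 40.0% → Program B
High-risk: Program B 496/1165 = 42.6%, the mentoring program 55/178 = 30.9% → Program B
Program B has the higher rate in all 3 groups.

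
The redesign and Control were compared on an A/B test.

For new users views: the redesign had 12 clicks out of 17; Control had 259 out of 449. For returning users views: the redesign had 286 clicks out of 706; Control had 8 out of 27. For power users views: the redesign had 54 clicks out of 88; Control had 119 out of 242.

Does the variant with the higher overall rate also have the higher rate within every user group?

New users: the redesign 12/17 = 70.6%, Control 259/449 = 57.7% → the redesign
Returning users: the redesign 286/706 = 40.5%, Control 8/27 = 29.6% → the redesign
Power users: the redesign 54/88 = 61.4%, Control 119/242 = 49.2% → the redesign
Overall: the redesign 352/811 = 43.4%, Control 386/718 = 53.8% → Control
The redesign wins each user group but Control wins overall — the comparison reverses. The redesign's views skew toward returning users, which has a lower base rate.

No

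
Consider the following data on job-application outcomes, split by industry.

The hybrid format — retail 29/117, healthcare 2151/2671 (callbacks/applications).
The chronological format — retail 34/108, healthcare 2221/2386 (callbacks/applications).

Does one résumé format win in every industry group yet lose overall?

No

Retail: the hybrid format 29/117 = 24.8%, the chronological format 34/108 = 31.5% → the chronological format
Healthcare: the hybrid format 2151/2671 = 80.5%, the chronological format 2221/2386 = 93.1% → the chronological format
Overall: the hybrid format 2180/2788 = 78.2%, the chronological format 2255/2494 = 90.4% → the chronological format
The chronological format wins overall and in every industry group — no reversal.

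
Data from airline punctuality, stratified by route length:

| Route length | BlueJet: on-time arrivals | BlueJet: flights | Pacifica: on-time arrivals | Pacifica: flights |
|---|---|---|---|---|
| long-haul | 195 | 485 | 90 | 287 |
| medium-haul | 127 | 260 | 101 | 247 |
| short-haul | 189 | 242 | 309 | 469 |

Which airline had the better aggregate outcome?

Long-haul: BlueJet 195/485 = 40.2%, Pacifica 90/287 = 31.4% → BlueJet
Medium-haul: BlueJet 127/260 = 48.8%, Pacifica 101/247 = 40.9% → BlueJet
Short-haul: BlueJet 189/242 = 78.1%, Pacifica 309/469 = 65.9% → BlueJet
Overall: BlueJet 511/987 = 51.8%, Pacifica 500/1003 = 49.9% → BlueJet

BlueJet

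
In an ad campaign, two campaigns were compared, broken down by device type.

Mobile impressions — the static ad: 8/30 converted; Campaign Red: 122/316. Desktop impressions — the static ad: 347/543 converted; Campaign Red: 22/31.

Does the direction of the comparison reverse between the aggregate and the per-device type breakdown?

Yes

Mobile: the static ad 8/30 = 26.7%, Campaign Red 122/316 = 38.6% → Campaign Red
Desktop: the static ad 347/543 = 63.9%, Campaign Red 22/31 = 71.0% → Campaign Red
Overall: the static ad 355/573 = 62.0%, Campaign Red 144/347 = 41.5% → the static ad
Campaign Red wins each device group but the static ad wins overall — the comparison reverses. Campaign Red's impressions skew toward mobile, which has a lower base rate.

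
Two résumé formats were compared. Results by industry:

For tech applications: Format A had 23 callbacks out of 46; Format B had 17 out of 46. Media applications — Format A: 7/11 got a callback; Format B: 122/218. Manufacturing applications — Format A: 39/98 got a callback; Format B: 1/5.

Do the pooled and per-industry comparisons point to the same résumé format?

No

Tech: Format A 23/46 = 50.0%, Format B 17/46 = 37.0% → Format A
Media: Format A 7/11 = 63.6%, Format B 122/218 = 56.0% → Format A
Manufacturing: Format A 39/98 = 39.8%, Format B 1/5 = 20.0% → Format A
Overall: Format A 69/155 = 44.5%, Format B 140/269 = 52.0% → Format B
Format A wins each industry group but Format B wins overall — the comparison reverses. Format A's applications skew toward manufacturing, which has a lower base rate.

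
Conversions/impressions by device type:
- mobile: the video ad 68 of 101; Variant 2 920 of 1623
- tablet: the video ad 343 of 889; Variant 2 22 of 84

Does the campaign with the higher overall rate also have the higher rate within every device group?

No

Mobile: the video ad 68/101 = 67.3%, Variant 2 920/1623 = 56.7% → the video ad
Tablet: the video ad 343/889 = 38.6%, Variant 2 22/84 = 26.2% → the video ad
Overall: the video ad 411/990 = 41.5%, Variant 2 942/1707 = 55.2% → Variant 2
The video ad wins each device group but Variant 2 wins overall — the comparison reverses. The video ad's impressions skew toward tablet, which has a lower base rate.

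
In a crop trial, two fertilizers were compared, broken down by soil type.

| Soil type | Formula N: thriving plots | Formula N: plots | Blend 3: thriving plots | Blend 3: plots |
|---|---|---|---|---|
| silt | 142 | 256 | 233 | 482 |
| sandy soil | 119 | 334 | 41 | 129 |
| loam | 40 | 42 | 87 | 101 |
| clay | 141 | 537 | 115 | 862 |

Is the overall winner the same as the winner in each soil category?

Silt: Formula N 142/256 = 55.5%, Blend 3 233/482 = 48.3% → Formula N
Sandy soil: Formula N 119/334 = 35.6%, Blend 3 41/129 = 31.8% → Formula N
Loam: Formula N 40/42 = 95.2%, Blend 3 87/101 = 86.1% → Formula N
Clay: Formula N 141/537 = 26.3%, Blend 3 115/862 = 13.3% → Formula N
Overall: Formula N 442/1169 = 37.8%, Blend 3 476/1574 = 30.2% → Formula N
Formula N wins overall and in every soil group — no reversal.

Yes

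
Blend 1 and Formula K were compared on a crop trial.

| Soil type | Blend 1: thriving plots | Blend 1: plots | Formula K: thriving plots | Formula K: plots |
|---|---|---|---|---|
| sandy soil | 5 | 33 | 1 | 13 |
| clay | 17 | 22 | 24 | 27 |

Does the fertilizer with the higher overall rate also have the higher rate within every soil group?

Sandy soil: Blend 1 5/33 = 15.2%, Formula K 1/13 = 7.7% → Blend 1
Clay: Blend 1 17/22 = 77.3%, Formula K 24/27 = 88.9% → Formula K
Overall: Blend 1 22/55 = 40.0%, Formula K 25/40 = 62.5% → Formula K
Neither sweeps: Blend 1 wins 1 of 2 groups, Formula K wins 1. Formula K wins overall but not every group — no Simpson reversal.

No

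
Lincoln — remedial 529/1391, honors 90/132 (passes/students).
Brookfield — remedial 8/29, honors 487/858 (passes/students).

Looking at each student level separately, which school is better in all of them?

Lincoln

Remedial: Lincoln 529/1391 = 38.0%, Brookfield 8/29 = 27.6% → Lincoln
Honors: Lincoln 90/132 = 68.2%, Brookfield 487/858 = 56.8% → Lincoln
Lincoln has the higher rate in both groups.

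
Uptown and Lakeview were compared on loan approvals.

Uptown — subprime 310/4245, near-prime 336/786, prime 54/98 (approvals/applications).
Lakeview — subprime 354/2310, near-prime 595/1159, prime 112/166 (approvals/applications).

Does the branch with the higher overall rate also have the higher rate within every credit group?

Subprime: Uptown 310/4245 = 7.3%, Lakeview 354/2310 = 15.3% → Lakeview
Near-prime: Uptown 336/786 = 42.7%, Lakeview 595/1159 = 51.3% → Lakeview
Prime: Uptown 54/98 = 55.1%, Lakeview 112/166 = 67.5% → Lakeview
Overall: Uptown 700/5129 = 13.6%, Lakeview 1061/3635 = 29.2% → Lakeview
Lakeview wins overall and in every credit group — no reversal.

Yes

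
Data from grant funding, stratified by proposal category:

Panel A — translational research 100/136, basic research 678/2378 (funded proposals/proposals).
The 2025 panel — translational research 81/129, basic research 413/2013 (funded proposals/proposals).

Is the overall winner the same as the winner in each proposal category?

Translational research: Panel A 100/136 = 73.5%, the 2025 panel 81/129 = 62.8% → Panel A
Basic research: Panel A 678/2378 = 28.5%, the 2025 panel 413/2013 = 20.5% → Panel A
Overall: Panel A 778/2514 = 30.9%, the 2025 panel 494/2142 = 23.1% → Panel A
Panel A wins overall and in every proposal group — no reversal.

Yes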